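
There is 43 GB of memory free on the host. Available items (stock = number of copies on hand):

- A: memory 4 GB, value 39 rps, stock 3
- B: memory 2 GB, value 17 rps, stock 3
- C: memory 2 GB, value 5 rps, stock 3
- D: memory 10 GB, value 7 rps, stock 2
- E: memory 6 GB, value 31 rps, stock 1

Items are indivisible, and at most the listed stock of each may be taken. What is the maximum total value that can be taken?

Top feasible selections:
- 3×A + 3×B + 3×C + 1×D + 1×E: memory 40, value 221
- 3×A + 3×B + 2×C + 1×D + 1×E: memory 38, value 216
- 3×A + 3×B + 3×C + 1×E: memory 30, value 214
- 3×A + 3×B + 1×C + 1×D + 1×E: memory 36, value 211
Best: 221 rps.

221 rps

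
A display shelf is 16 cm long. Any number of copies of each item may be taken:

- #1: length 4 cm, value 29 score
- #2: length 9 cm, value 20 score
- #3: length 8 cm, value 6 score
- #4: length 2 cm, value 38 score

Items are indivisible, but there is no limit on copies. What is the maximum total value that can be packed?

Best value-per-unit is #4 at 38/2, and filling with it alone uses length 8×2=16. No mix of the others beats 8×38 = 304.

304 score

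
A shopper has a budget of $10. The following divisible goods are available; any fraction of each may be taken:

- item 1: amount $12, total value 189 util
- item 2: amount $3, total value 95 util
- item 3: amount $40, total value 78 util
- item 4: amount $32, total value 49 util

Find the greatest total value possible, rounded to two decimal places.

205.25

Take in order of value per unit:
- item 2 (95/3 per unit): all 3 → value 95, running total 95.00
- item 1 (189/12 per unit): 7 of 12 → value 7×189/12 = 110.2500, running total 205.25
Total 205.25.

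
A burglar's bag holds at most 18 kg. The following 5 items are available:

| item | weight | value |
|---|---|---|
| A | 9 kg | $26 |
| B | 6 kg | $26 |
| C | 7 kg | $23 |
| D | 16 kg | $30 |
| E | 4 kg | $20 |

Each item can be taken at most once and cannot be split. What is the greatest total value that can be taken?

This is a 0/1 knapsack; check combinations near the capacity.
- B+C+E: weight 6+7+4=17, value 26+23+20=69
- A+B: weight 9+6=15, value 26+26=52
- B+C: weight 6+7=13, value 26+23=49
- A+C: weight 9+7=16, value 26+23=49
Best: $69.

$69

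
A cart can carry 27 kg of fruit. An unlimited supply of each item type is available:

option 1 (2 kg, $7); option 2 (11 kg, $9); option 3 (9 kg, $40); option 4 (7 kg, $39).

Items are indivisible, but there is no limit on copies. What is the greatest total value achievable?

$138

Best value-per-unit is option 4 at 39/7; filling with it alone gives 3×39 = 117.
Optimal mix: 3×option 1 + 3×option 4 → weight 27, value 138.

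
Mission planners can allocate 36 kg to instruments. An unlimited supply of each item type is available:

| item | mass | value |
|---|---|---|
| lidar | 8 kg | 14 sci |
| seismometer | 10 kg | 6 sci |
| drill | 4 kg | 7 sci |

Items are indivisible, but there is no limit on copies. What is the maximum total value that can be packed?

63 sci

Best value-per-unit is lidar at 14/8; filling with it alone gives 4×14 = 56.
Optimal mix: 4×lidar + 1×drill → mass 36, value 63.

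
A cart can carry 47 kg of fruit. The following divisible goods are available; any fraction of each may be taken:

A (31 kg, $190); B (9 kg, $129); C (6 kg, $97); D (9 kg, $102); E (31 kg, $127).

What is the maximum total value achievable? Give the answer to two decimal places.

468.97

Take in order of value per unit:
- C (97/6 per unit): all 6 → value 97, running total 97.00
- B (129/9 per unit): all 9 → value 129, running total 226.00
- D (102/9 per unit): all 9 → value 102, running total 328.00
- A (190/31 per unit): 23 of 31 → value 23×190/31 = 140.9677, running total 468.97
Total 468.97.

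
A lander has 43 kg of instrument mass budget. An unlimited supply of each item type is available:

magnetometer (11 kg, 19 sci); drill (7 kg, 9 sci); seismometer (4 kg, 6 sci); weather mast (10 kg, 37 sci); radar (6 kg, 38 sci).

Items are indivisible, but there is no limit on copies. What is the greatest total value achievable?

266 sci

Best value-per-unit is radar at 38/6, and filling with it alone uses mass 7×6=42. No mix of the others beats 7×38 = 266.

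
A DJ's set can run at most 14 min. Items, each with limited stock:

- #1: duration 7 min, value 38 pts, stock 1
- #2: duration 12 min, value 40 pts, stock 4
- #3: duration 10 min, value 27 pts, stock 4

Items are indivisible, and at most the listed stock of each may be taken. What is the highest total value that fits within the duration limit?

Top feasible selections:
- 1×#2: duration 12, value 40
- 1×#1: duration 7, value 38
- 1×#3: duration 10, value 27
Best: 40 pts.

40 pts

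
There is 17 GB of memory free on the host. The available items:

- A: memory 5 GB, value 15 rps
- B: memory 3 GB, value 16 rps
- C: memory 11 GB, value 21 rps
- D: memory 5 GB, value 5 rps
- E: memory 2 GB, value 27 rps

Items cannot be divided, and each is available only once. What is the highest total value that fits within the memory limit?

64 rps

Check high-value combinations within 17 GB:
- B+C+E: memory 3+11+2=16, value 16+21+27=64
- A+B+D+E: memory 5+3+5+2=15, value 15+16+5+27=63
- A+B+E: memory 5+3+2=10, value 15+16+27=58
Best: 64 rps.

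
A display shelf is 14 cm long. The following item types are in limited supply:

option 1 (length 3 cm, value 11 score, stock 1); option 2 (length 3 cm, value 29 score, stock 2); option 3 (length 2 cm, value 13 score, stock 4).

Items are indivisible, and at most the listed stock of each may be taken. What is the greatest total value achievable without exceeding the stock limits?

110 score

Top feasible selections:
- 2×option 2 + 4×option 3: length 14, value 110
- 2×option 2 + 3×option 3: length 12, value 97
- 1×option 1 + 2×option 2 + 2×option 3: length 13, value 95
Best: 110 score.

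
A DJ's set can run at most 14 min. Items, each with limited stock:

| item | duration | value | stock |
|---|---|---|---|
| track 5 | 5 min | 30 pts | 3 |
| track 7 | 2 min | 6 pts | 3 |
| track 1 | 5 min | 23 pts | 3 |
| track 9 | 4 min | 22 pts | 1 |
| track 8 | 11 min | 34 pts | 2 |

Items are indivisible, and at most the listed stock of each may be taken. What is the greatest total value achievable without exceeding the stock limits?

Top feasible selections:
- 2×track 5 + 1×track 9: duration 14, value 82
- 1×track 5 + 1×track 1 + 1×track 9: duration 14, value 75
Best: 82 pts.

82 pts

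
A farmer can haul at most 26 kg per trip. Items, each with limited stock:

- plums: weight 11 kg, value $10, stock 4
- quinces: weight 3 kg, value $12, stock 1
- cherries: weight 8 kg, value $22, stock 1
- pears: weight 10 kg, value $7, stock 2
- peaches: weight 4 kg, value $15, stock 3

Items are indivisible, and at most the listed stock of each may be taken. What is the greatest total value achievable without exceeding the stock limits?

$79

Best selections within weight 26 and stock limits:
- 1×quinces + 1×cherries + 3×peaches: weight 23, value 79
- 1×cherries + 3×peaches: weight 20, value 67
- 1×plums + 1×quinces + 3×peaches: weight 26, value 67
- 1×quinces + 1×cherries + 2×peaches: weight 19, value 64
Best: $79.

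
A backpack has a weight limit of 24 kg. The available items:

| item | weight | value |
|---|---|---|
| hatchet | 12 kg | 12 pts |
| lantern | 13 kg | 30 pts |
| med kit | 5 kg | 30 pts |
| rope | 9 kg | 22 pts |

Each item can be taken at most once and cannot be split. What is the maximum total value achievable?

60 pts

Check high-value combinations within 24 kg:
- lantern+med kit: weight 13+5=18, value 30+30=60
- med kit+rope: weight 5+9=14, value 30+22=52
- lantern+rope: weight 13+9=22, value 30+22=52
- hatchet+med kit: weight 12+5=17, value 12+30=42
- hatchet+rope: weight 12+9=21, value 12+22=34
Best: 60 pts.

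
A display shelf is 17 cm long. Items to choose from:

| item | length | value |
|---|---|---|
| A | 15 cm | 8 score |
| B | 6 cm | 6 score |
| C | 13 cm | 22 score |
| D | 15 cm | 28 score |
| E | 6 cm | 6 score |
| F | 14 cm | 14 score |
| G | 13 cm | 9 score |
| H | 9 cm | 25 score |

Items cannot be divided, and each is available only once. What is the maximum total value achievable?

31 score

This is a 0/1 knapsack; check combinations near the capacity.
- B+H: length 6+9=15, value 6+25=31
- E+H: length 6+9=15, value 6+25=31
- D: length 15, value 28
Best: 31 score.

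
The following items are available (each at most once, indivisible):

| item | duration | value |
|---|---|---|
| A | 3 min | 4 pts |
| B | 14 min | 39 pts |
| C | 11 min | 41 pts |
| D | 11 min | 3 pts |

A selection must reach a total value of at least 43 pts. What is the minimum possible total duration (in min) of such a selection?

14

Subsets with value ≥ 43, sorted by total duration:
- A+C: duration 14, value 45
- A+B: duration 17, value 43
- C+D: duration 22, value 44
- B+C: duration 25, value 80
Minimum duration: 14 min.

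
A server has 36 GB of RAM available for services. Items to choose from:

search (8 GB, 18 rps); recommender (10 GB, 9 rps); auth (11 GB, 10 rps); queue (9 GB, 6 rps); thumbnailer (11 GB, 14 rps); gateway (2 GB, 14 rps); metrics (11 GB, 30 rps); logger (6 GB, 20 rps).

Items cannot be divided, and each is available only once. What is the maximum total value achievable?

Check high-value combinations within 36 GB:
- search+queue+gateway+metrics+logger: memory 8+9+2+11+6=36, value 18+6+14+30+20=88
- search+gateway+metrics+logger: memory 8+2+11+6=27, value 18+14+30+20=82
- search+thumbnailer+metrics+logger: memory 8+11+11+6=36, value 18+14+30+20=82
Best: 88 rps.

88 rps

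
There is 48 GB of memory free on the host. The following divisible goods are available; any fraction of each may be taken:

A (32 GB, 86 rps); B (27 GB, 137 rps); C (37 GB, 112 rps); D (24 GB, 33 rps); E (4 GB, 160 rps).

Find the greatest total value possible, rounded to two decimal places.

348.46

Take in order of value per unit:
- E (160/4 per unit): all 4 → value 160, running total 160.00
- B (137/27 per unit): all 27 → value 137, running total 297.00
- C (112/37 per unit): 17 of 37 → value 17×112/37 = 51.4595, running total 348.46
Total 348.46.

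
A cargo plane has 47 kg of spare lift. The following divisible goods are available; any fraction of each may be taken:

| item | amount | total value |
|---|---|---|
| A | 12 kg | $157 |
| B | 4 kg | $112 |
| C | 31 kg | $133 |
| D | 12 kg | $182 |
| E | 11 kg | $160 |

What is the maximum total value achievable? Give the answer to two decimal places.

Take in order of value per unit:
- B (112/4 per unit): all 4 → value 112, running total 112.00
- D (182/12 per unit): all 12 → value 182, running total 294.00
- E (160/11 per unit): all 11 → value 160, running total 454.00
- A (157/12 per unit): all 12 → value 157, running total 611.00
- C (133/31 per unit): 8 of 31 → value 8×133/31 = 34.3226, running total 645.32
Total 645.32.

645.32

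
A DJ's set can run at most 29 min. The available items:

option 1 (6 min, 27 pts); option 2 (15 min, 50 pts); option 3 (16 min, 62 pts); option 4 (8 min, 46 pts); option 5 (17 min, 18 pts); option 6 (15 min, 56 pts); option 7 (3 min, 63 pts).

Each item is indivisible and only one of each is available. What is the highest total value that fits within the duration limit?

Check high-value combinations within 29 min:
- option 3+option 4+option 7: duration 16+8+3=27, value 62+46+63=171
- option 4+option 6+option 7: duration 8+15+3=26, value 46+56+63=165
- option 2+option 4+option 7: duration 15+8+3=26, value 50+46+63=159
Best: 171 pts.

171 pts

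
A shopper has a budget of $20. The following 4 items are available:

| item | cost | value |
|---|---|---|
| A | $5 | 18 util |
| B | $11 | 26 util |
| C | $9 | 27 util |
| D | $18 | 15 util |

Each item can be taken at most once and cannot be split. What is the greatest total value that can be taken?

53 util

Check high-value combinations within $20:
- B+C: cost 11+9=20, value 26+27=53
- A+C: cost 5+9=14, value 18+27=45
- A+B: cost 5+11=16, value 18+26=44
Best: 53 util.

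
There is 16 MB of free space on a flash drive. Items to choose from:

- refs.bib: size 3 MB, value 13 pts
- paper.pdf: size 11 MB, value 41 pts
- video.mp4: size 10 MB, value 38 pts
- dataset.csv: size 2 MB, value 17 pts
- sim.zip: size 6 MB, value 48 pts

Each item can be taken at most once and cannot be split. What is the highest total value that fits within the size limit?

86 pts

Check high-value combinations within 16 MB:
- video.mp4+sim.zip: size 10+6=16, value 38+48=86
- refs.bib+dataset.csv+sim.zip: size 3+2+6=11, value 13+17+48=78
- refs.bib+paper.pdf+dataset.csv: size 3+11+2=16, value 13+41+17=71
- refs.bib+video.mp4+dataset.csv: size 3+10+2=15, value 13+38+17=68
Best: 86 pts.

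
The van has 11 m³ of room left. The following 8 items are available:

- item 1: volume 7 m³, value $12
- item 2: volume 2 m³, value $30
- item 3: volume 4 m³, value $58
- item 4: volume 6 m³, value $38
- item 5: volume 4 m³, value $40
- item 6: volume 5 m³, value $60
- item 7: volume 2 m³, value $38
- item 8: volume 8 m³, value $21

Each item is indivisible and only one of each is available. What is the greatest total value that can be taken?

Check high-value combinations within 11 m³:
- item 3+item 6+item 7: volume 4+5+2=11, value 58+60+38=156
- item 2+item 3+item 6: volume 2+4+5=11, value 30+58+60=148
- item 5+item 6+item 7: volume 4+5+2=11, value 40+60+38=138
Best: $156.

$156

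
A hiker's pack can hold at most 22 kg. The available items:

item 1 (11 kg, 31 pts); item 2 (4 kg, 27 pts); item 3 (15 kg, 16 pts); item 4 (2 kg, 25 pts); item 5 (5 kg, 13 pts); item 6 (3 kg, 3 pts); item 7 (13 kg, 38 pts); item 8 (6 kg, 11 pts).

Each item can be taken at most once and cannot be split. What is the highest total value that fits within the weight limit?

Check high-value combinations within 22 kg:
- item 1+item 2+item 4+item 5: weight 11+4+2+5=22, value 31+27+25+13=96
- item 2+item 4+item 6+item 7: weight 4+2+3+13=22, value 27+25+3+38=93
- item 2+item 4+item 7: weight 4+2+13=19, value 27+25+38=90
- item 1+item 2+item 4+item 6: weight 11+4+2+3=20, value 31+27+25+3=86
- item 1+item 2+item 4: weight 11+4+2=17, value 31+27+25=83
Best: 96 pts.

96 pts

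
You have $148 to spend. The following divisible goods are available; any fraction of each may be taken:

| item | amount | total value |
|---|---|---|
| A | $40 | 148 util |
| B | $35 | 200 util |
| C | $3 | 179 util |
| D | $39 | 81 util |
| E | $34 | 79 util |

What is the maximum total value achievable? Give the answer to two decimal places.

680.77

Take in order of value per unit:
- C (179/3 per unit): all 3 → value 179, running total 179.00
- B (200/35 per unit): all 35 → value 200, running total 379.00
- A (148/40 per unit): all 40 → value 148, running total 527.00
- E (79/34 per unit): all 34 → value 79, running total 606.00
- D (81/39 per unit): 36 of 39 → value 36×81/39 = 74.7692, running total 680.77
Total 680.77.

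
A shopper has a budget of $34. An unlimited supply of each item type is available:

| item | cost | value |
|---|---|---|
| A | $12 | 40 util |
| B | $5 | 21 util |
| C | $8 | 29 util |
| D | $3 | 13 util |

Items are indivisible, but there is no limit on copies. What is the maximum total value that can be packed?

146 util

Best value-per-unit is D at 13/3; filling with it alone gives 11×13 = 143.
Optimal mix: 2×B + 8×D → cost 34, value 146.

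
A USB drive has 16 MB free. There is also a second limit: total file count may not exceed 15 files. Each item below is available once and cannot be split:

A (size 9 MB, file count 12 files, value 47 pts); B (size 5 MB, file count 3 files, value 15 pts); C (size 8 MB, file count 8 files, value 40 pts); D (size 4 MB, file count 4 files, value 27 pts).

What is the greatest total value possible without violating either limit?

Feasible sets respecting both limits:
- C+D: size 12, file count 12, value 67
- A+B: size 14, file count 15, value 62
- B+C: size 13, file count 11, value 55
- A: size 9, file count 12, value 47
Best: 67 pts.

67 pts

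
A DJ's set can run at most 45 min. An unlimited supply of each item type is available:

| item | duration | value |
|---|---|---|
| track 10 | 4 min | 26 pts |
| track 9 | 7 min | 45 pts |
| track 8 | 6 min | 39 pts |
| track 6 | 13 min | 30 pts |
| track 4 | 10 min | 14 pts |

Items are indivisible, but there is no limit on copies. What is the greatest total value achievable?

Best value-per-unit is track 10 at 26/4; filling with it alone gives 11×26 = 286.
Optimal mix: 8×track 10 + 1×track 9 + 1×track 8 → duration 45, value 292.

292 pts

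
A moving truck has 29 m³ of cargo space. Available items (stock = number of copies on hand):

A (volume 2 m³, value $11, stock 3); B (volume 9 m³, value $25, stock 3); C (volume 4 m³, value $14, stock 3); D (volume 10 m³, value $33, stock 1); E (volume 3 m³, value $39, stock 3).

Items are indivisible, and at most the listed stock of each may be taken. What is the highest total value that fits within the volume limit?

$197

Top feasible selections:
- 3×A + 1×C + 1×D + 3×E: volume 29, value 197
- 3×A + 3×C + 3×E: volume 27, value 192
Best: $197.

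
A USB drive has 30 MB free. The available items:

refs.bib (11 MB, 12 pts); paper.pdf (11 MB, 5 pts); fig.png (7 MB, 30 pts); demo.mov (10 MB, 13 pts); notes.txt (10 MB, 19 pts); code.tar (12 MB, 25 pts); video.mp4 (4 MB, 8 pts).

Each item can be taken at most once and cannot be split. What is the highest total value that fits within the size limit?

This is a 0/1 knapsack; check combinations near the capacity.
- fig.png+notes.txt+code.tar: size 7+10+12=29, value 30+19+25=74
- fig.png+demo.mov+code.tar: size 7+10+12=29, value 30+13+25=68
- refs.bib+fig.png+code.tar: size 11+7+12=30, value 12+30+25=67
- fig.png+code.tar+video.mp4: size 7+12+4=23, value 30+25+8=63
Best: 74 pts.

74 pts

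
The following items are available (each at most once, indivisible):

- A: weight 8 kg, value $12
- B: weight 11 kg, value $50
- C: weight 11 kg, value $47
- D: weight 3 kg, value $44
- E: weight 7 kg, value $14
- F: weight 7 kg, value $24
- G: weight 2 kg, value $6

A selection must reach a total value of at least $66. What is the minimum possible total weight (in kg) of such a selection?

Subsets with value ≥ 66, sorted by total weight:
- D+F: weight 10, value 68
- D+F+G: weight 12, value 74
- B+D: weight 14, value 94
Minimum weight: 10 kg.

10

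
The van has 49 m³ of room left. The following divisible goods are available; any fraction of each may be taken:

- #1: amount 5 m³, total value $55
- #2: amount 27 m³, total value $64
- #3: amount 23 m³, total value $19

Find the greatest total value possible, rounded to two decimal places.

Take in order of value per unit:
- #1 (55/5 per unit): all 5 → value 55, running total 55.00
- #2 (64/27 per unit): all 27 → value 64, running total 119.00
- #3 (19/23 per unit): 17 of 23 → value 17×19/23 = 14.0435, running total 133.04
Total 133.04.

133.04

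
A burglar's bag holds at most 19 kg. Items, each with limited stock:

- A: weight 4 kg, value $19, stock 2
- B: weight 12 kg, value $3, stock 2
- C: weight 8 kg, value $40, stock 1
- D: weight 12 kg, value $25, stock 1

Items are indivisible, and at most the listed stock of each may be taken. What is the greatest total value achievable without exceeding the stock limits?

Top feasible selections:
- 2×A + 1×C: weight 16, value 78
- 1×A + 1×C: weight 12, value 59
- 1×A + 1×D: weight 16, value 44
Best: $78.

$78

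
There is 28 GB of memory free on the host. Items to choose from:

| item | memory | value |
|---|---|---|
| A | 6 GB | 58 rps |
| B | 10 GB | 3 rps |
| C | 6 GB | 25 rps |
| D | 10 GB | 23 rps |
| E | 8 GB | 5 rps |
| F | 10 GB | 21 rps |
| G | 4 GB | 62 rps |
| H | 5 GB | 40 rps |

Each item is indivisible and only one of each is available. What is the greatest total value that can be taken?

185 rps

Check high-value combinations within 28 GB:
- A+C+G+H: memory 6+6+4+5=21, value 58+25+62+40=185
- A+D+G+H: memory 6+10+4+5=25, value 58+23+62+40=183
- A+F+G+H: memory 6+10+4+5=25, value 58+21+62+40=181
- A+C+D+G: memory 6+6+10+4=26, value 58+25+23+62=168
- A+C+F+G: memory 6+6+10+4=26, value 58+25+21+62=166
Best: 185 rps.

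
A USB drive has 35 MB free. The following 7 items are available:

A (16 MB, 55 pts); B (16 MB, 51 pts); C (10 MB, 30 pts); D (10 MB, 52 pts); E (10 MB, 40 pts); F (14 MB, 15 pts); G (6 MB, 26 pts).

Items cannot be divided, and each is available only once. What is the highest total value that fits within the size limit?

Check high-value combinations within 35 MB:
- A+D+G: size 16+10+6=32, value 55+52+26=133
- B+D+G: size 16+10+6=32, value 51+52+26=129
- C+D+E: size 10+10+10=30, value 30+52+40=122
- A+E+G: size 16+10+6=32, value 55+40+26=121
Best: 133 pts.

133 pts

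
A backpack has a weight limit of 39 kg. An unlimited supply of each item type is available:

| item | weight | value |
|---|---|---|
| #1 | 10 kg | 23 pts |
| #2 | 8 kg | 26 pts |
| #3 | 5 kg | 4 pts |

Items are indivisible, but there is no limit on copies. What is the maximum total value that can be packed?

Best value-per-unit is #2 at 26/8; filling with it alone gives 4×26 = 104.
Optimal mix: 4×#2 + 1×#3 → weight 37, value 108.

108 pts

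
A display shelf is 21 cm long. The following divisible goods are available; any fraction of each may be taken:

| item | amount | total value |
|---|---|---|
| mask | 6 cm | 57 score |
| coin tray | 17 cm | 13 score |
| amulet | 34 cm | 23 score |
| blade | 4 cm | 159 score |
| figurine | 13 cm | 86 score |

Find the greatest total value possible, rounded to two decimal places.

Take in order of value per unit:
- blade (159/4 per unit): all 4 → value 159, running total 159.00
- mask (57/6 per unit): all 6 → value 57, running total 216.00
- figurine (86/13 per unit): 11 of 13 → value 11×86/13 = 72.7692, running total 288.77
Total 288.77.

288.77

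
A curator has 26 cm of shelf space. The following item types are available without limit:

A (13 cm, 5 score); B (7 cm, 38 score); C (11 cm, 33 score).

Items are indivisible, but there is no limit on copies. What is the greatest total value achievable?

114 score

Best value-per-unit is B at 38/7, and filling with it alone uses length 3×7=21. No mix of the others beats 3×38 = 114.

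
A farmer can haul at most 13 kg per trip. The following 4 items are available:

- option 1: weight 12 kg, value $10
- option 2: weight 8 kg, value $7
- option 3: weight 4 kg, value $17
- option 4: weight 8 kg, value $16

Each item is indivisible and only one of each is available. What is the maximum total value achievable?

$33

Check high-value combinations within 13 kg:
- option 3+option 4: weight 4+8=12, value 17+16=33
- option 2+option 3: weight 8+4=12, value 7+17=24
- option 3: weight 4, value 17
Best: $33.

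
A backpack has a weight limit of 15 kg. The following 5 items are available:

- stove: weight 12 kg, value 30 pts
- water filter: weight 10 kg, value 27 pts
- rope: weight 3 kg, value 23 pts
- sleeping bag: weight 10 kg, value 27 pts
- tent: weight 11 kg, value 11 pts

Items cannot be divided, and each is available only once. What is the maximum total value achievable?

Check high-value combinations within 15 kg:
- stove+rope: weight 12+3=15, value 30+23=53
- water filter+rope: weight 10+3=13, value 27+23=50
- rope+sleeping bag: weight 3+10=13, value 23+27=50
- rope+tent: weight 3+11=14, value 23+11=34
- stove: weight 12, value 30
Best: 53 pts.

53 pts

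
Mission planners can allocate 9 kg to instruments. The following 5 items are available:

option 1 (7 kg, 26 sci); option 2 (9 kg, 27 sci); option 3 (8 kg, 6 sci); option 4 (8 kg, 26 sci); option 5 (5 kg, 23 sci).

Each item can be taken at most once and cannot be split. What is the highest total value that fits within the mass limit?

Check high-value combinations within 9 kg:
- option 2: mass 9, value 27
- option 1: mass 7, value 26
- option 4: mass 8, value 26
- option 5: mass 5, value 23
Best: 27 sci.

27 sci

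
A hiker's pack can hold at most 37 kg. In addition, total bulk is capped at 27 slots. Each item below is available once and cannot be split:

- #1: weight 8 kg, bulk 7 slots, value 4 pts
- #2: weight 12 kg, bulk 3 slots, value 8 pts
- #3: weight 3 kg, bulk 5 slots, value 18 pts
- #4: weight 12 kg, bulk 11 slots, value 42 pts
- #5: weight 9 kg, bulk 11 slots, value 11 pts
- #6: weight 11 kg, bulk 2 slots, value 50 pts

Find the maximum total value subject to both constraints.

Feasible sets respecting both limits:
- #1+#3+#4+#6: weight 34, bulk 25, value 114
- #3+#4+#6: weight 26, bulk 18, value 110
- #4+#5+#6: weight 32, bulk 24, value 103
- #2+#4+#6: weight 35, bulk 16, value 100
Best: 114 pts.

114 pts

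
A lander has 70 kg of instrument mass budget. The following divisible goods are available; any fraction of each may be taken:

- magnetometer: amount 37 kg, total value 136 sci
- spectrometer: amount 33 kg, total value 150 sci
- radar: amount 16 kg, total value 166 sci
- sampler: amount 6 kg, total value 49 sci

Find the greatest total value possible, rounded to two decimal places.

Take in order of value per unit:
- radar (166/16 per unit): all 16 → value 166, running total 166.00
- sampler (49/6 per unit): all 6 → value 49, running total 215.00
- spectrometer (150/33 per unit): all 33 → value 150, running total 365.00
- magnetometer (136/37 per unit): 15 of 37 → value 15×136/37 = 55.1351, running total 420.14
Total 420.14.

420.14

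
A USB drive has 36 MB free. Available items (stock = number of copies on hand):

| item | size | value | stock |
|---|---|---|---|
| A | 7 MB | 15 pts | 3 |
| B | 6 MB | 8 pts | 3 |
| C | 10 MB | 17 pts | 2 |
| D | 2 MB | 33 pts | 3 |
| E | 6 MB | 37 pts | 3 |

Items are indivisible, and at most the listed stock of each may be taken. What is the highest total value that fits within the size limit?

227 pts

Top feasible selections:
- 1×C + 3×D + 3×E: size 34, value 227
- 2×B + 3×D + 3×E: size 36, value 226
Best: 227 pts.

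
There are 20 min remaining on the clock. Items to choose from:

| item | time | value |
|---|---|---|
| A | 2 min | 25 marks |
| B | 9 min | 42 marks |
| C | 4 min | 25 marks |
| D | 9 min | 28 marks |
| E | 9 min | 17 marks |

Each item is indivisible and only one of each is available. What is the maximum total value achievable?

This is a 0/1 knapsack; check combinations near the capacity.
- A+B+D: time 2+9+9=20, value 25+42+28=95
- A+B+C: time 2+9+4=15, value 25+42+25=92
- A+B+E: time 2+9+9=20, value 25+42+17=84
Best: 95 marks.

95 marks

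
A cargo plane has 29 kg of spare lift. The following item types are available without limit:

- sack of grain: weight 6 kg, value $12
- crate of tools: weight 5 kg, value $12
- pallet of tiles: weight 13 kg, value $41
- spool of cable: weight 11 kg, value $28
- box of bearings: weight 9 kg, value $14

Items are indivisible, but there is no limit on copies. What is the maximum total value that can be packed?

Best value-per-unit is pallet of tiles at 41/13, and filling with it alone uses weight 2×13=26. No mix of the others beats 2×41 = 82.

$82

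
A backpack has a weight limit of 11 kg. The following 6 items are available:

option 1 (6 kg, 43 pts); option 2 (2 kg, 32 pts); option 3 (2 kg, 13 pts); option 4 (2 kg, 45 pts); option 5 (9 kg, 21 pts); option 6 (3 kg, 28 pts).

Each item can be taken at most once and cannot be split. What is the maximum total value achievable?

Check high-value combinations within 11 kg:
- option 1+option 2+option 4: weight 6+2+2=10, value 43+32+45=120
- option 2+option 3+option 4+option 6: weight 2+2+2+3=9, value 32+13+45+28=118
- option 1+option 4+option 6: weight 6+2+3=11, value 43+45+28=116
Best: 120 pts.

120 pts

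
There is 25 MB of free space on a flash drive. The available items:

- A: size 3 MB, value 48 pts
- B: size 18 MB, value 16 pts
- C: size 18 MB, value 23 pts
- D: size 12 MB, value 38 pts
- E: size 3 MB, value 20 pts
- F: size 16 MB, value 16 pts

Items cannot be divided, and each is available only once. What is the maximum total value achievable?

Check high-value combinations within 25 MB:
- A+D+E: size 3+12+3=18, value 48+38+20=106
- A+C+E: size 3+18+3=24, value 48+23+20=91
- A+D: size 3+12=15, value 48+38=86
Best: 106 pts.

106 pts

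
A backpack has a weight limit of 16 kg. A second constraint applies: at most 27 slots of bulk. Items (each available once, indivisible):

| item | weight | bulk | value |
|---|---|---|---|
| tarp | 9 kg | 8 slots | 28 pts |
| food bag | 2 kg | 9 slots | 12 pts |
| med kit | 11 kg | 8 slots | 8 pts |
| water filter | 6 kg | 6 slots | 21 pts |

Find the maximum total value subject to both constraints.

49 pts

Feasible sets respecting both limits:
- tarp+water filter: weight 15, bulk 14, value 49
- tarp+food bag: weight 11, bulk 17, value 40
- food bag+water filter: weight 8, bulk 15, value 33
Best: 49 pts.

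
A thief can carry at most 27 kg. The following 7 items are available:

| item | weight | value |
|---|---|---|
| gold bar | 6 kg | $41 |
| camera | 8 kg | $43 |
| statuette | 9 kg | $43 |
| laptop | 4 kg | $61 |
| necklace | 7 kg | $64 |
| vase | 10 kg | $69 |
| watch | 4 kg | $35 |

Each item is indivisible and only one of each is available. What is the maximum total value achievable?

Check high-value combinations within 27 kg:
- gold bar+laptop+necklace+vase: weight 6+4+7+10=27, value 41+61+64+69=235
- laptop+necklace+vase+watch: weight 4+7+10+4=25, value 61+64+69+35=229
- gold bar+camera+laptop+necklace: weight 6+8+4+7=25, value 41+43+61+64=209
Best: $235.

$235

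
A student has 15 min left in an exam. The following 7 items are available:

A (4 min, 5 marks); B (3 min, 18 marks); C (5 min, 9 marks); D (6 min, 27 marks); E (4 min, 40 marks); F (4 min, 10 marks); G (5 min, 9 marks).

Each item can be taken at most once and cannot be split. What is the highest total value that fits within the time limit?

85 marks

Check high-value combinations within 15 min:
- B+D+E: time 3+6+4=13, value 18+27+40=85
- D+E+F: time 6+4+4=14, value 27+40+10=77
- C+D+E: time 5+6+4=15, value 9+27+40=76
- D+E+G: time 6+4+5=15, value 27+40+9=76
- A+B+E+F: time 4+3+4+4=15, value 5+18+40+10=73
Best: 85 marks.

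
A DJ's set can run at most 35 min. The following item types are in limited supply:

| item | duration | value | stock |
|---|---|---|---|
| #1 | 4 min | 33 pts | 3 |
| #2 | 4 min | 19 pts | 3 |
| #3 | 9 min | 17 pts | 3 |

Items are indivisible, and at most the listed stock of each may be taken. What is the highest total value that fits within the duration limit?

Best selections within duration 35 and stock limits:
- 3×#1 + 3×#2 + 1×#3: duration 33, value 173
- 3×#1 + 3×#2: duration 24, value 156
- 3×#1 + 2×#2 + 1×#3: duration 29, value 154
- 3×#1 + 1×#2 + 2×#3: duration 34, value 152
Best: 173 pts.

173 pts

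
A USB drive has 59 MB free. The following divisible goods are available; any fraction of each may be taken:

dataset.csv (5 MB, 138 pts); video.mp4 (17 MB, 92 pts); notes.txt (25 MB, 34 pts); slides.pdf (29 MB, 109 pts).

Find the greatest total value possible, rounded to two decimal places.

349.88

Take in order of value per unit:
- dataset.csv (138/5 per unit): all 5 → value 138, running total 138.00
- video.mp4 (92/17 per unit): all 17 → value 92, running total 230.00
- slides.pdf (109/29 per unit): all 29 → value 109, running total 339.00
- notes.txt (34/25 per unit): 8 of 25 → value 8×34/25 = 10.8800, running total 349.88
Total 349.88.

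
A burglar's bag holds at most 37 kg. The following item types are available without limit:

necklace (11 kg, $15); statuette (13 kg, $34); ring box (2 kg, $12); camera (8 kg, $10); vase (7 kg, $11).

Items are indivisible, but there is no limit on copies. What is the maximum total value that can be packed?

Best value-per-unit is ring box at 12/2, and filling with it alone uses weight 18×2=36. No mix of the others beats 18×12 = 216.

$216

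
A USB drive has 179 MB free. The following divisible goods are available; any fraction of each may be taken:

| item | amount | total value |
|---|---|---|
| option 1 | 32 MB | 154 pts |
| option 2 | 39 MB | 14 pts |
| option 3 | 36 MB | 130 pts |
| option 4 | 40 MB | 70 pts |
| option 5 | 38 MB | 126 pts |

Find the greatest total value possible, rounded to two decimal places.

Take in order of value per unit:
- option 1 (154/32 per unit): all 32 → value 154, running total 154.00
- option 3 (130/36 per unit): all 36 → value 130, running total 284.00
- option 5 (126/38 per unit): all 38 → value 126, running total 410.00
- option 4 (70/40 per unit): all 40 → value 70, running total 480.00
- option 2 (14/39 per unit): 33 of 39 → value 33×14/39 = 11.8462, running total 491.85
Total 491.85.

491.85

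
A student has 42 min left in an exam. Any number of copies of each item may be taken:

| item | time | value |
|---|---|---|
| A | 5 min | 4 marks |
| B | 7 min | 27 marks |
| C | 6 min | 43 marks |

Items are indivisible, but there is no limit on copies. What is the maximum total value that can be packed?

Best value-per-unit is C at 43/6, and filling with it alone uses time 7×6=42. No mix of the others beats 7×43 = 301.

301 marks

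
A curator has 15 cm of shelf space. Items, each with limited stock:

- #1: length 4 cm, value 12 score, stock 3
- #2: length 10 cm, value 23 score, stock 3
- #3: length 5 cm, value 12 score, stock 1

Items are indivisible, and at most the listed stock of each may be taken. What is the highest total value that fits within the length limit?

36 score

Best selections within length 15 and stock limits:
- 3×#1: length 12, value 36
- 2×#1 + 1×#3: length 13, value 36
- 1×#1 + 1×#2: length 14, value 35
- 1×#2 + 1×#3: length 15, value 35
Best: 36 score.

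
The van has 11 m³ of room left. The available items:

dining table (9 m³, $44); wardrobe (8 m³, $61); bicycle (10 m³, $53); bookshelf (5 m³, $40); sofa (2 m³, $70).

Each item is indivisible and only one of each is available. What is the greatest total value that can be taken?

$131

Check high-value combinations within 11 m³:
- wardrobe+sofa: volume 8+2=10, value 61+70=131
- dining table+sofa: volume 9+2=11, value 44+70=114
- bookshelf+sofa: volume 5+2=7, value 40+70=110
- sofa: volume 2, value 70
- wardrobe: volume 8, value 61
Best: $131.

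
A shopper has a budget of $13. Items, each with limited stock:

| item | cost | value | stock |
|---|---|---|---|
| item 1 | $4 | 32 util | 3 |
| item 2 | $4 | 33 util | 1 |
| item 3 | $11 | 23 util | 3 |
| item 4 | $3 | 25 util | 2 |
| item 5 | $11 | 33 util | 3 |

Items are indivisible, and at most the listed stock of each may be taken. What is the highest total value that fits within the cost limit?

Top feasible selections:
- 2×item 1 + 1×item 2: cost 12, value 97
- 3×item 1: cost 12, value 96
Best: 97 util.

97 util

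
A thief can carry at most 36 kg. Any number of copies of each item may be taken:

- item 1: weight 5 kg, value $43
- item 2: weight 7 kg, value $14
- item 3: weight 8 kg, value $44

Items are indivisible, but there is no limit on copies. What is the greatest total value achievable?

Best value-per-unit is item 1 at 43/5, and filling with it alone uses weight 7×5=35. No mix of the others beats 7×43 = 301.

$301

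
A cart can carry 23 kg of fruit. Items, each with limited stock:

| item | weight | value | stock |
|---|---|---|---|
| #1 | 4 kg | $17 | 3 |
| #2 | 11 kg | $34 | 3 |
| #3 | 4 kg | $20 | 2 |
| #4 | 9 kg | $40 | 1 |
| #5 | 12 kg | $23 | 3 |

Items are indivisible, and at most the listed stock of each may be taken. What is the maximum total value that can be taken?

$97

Top feasible selections:
- 1×#1 + 2×#3 + 1×#4: weight 21, value 97
- 2×#1 + 1×#3 + 1×#4: weight 21, value 94
- 3×#1 + 2×#3: weight 20, value 91
- 3×#1 + 1×#4: weight 21, value 91
Best: $97.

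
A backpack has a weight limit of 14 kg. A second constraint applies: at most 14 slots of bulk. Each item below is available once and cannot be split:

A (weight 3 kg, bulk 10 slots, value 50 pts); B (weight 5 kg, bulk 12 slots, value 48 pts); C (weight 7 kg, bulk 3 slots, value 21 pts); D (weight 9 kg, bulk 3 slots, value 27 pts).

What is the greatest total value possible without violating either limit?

Feasible sets respecting both limits:
- A+D: weight 12, bulk 13, value 77
- A+C: weight 10, bulk 13, value 71
- A: weight 3, bulk 10, value 50
Best: 77 pts.

77 pts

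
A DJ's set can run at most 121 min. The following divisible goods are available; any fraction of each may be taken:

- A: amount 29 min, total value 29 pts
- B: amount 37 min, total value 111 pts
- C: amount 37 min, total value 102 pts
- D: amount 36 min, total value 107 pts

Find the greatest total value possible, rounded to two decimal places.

331.00

Take in order of value per unit:
- B (111/37 per unit): all 37 → value 111, running total 111.00
- D (107/36 per unit): all 36 → value 107, running total 218.00
- C (102/37 per unit): all 37 → value 102, running total 320.00
- A (29/29 per unit): 11 of 29 → value 11×29/29 = 11.0000, running total 331.00
Total 331.00.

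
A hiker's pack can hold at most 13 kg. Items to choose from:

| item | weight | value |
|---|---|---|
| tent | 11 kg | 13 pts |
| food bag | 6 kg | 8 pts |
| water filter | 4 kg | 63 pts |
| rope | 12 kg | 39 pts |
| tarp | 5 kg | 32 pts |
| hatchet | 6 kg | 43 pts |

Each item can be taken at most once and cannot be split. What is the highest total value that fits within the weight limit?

106 pts

Check high-value combinations within 13 kg:
- water filter+hatchet: weight 4+6=10, value 63+43=106
- water filter+tarp: weight 4+5=9, value 63+32=95
- tarp+hatchet: weight 5+6=11, value 32+43=75
- food bag+water filter: weight 6+4=10, value 8+63=71
Best: 106 pts.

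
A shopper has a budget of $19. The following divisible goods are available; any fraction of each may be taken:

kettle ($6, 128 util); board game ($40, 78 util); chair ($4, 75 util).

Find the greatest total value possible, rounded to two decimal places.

Take in order of value per unit:
- kettle (128/6 per unit): all 6 → value 128, running total 128.00
- chair (75/4 per unit): all 4 → value 75, running total 203.00
- board game (78/40 per unit): 9 of 40 → value 9×78/40 = 17.5500, running total 220.55
Total 220.55.

220.55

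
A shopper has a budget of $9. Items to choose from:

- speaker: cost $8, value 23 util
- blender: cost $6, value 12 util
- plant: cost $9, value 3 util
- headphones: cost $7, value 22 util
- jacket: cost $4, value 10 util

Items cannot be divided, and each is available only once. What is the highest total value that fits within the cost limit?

This is a 0/1 knapsack; check combinations near the capacity.
- speaker: cost 8, value 23
- headphones: cost 7, value 22
- blender: cost 6, value 12
- jacket: cost 4, value 10
- plant: cost 9, value 3
Best: 23 util.

23 util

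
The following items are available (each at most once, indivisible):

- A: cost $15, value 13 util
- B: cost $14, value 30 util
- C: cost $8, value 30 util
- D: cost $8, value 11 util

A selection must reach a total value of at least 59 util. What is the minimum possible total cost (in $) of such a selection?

22

Subsets with value ≥ 59, sorted by total cost:
- B+C: cost 22, value 60
- B+C+D: cost 30, value 71
- A+B+C: cost 37, value 73
- A+B+C+D: cost 45, value 84
Minimum cost: 22 $.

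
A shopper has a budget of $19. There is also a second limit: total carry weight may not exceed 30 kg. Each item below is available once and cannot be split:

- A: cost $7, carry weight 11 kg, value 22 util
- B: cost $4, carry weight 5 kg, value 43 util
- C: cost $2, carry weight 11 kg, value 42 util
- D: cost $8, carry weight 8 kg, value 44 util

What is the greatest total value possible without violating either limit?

Feasible sets respecting both limits:
- B+C+D: cost 14, carry weight 24, value 129
- A+B+D: cost 19, carry weight 24, value 109
- A+C+D: cost 17, carry weight 30, value 108
- A+B+C: cost 13, carry weight 27, value 107
Best: 129 util.

129 util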